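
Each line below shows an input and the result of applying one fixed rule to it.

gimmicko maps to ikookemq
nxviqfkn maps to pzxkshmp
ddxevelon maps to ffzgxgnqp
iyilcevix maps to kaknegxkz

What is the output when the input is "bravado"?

Looking at the pairs, the operation is to shift every letter 2 places forward in the alphabet (wrapping around).
On "bravado" that produces "dtcxcfq".

dtcxcfq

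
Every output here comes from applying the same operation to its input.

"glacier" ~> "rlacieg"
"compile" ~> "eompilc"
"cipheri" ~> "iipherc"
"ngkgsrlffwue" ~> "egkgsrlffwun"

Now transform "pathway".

yathwap

The pattern: swap the first and last characters.
For "pathway" the result is "yathwap".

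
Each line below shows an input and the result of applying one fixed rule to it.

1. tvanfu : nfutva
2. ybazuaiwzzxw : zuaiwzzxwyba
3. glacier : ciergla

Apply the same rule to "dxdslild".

Looking at the pairs, the operation is to move the first 3 characters to the end (rotate left by 3).
So "dxdslild" becomes "slilddxd".

slilddxd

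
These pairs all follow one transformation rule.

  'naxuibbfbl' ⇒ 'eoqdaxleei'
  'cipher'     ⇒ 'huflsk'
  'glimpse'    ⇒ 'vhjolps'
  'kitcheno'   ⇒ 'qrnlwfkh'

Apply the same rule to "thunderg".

The pattern: shift every letter 3 places forward in the alphabet (wrapping around), then move the last 2 characters to the front (rotate right by 2).
So "thunderg" becomes "ujwkxqgh".

ujwkxqgh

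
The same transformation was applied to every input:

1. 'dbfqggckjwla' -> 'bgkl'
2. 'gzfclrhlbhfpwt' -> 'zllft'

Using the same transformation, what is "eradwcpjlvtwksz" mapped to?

Rule — keep one character in every 3, starting at position 2 (positions 2nd, 5th, 8th, ...).
Applying that to "eradwcpjlvtwksz" gives "rwjts".

rwjts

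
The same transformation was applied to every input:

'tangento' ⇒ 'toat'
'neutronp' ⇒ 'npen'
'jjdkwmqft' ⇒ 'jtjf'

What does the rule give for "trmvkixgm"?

tmrg

In each case the input is transformed by: take characters alternately from the front and the back (1st, last, 2nd, 2nd-last, ...), then keep only the first 4 characters.
For "trmvkixgm", step one produces "tmrgmxvik"; step two turns that into "tmrg".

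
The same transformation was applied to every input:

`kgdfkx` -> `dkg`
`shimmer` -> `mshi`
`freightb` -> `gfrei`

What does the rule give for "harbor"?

Looking at the pairs, the operation is to delete the last 3 characters, then move the last character to the front.
Starting from "harbor": after the first operation, "har"; after the second, "rha".

rha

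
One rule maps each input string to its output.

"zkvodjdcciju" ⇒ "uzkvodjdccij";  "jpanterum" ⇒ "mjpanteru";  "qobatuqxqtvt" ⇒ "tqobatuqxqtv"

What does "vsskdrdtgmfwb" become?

Each output is the input with this applied: move the last character to the front.
Applying that to "vsskdrdtgmfwb" gives "bvsskdrdtgmfw".

bvsskdrdtgmfw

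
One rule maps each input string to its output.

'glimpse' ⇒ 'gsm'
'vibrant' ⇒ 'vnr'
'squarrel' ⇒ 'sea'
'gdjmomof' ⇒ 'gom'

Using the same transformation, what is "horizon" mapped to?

What's happening: take characters alternately from the front and the back (1st, last, 2nd, 2nd-last, ...), then keep one character in every 3, starting at position 1 (positions 1st, 4th, 7th, ...).
Working it through for "horizon": intermediate "hnoorzi", final "hoi".

hoi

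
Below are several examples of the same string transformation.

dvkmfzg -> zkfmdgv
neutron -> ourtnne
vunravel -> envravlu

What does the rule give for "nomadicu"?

In each case the input is transformed by: take characters alternately from the front and the back (1st, last, 2nd, 2nd-last, ...), then move the first 3 characters to the end (rotate left by 3).
Working it through for "nomadicu": intermediate "nuocmiad", final "cmiadnuo".

cmiadnuo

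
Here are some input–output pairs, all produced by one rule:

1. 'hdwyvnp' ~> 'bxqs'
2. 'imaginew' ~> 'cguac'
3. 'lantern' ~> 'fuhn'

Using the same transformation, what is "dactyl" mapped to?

xuw

The transformation: delete the last 3 characters, then shift every letter 6 places backward in the alphabet (wrapping around).
Applying both steps to "dactyl": "dac", then "xuw".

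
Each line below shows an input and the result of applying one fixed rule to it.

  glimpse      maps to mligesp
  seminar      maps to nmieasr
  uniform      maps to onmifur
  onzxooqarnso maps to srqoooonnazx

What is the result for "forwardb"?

rofdbawr

Each output is the input with this applied: sort the characters into reverse alphabetical order, then move the first 2 characters to the end (rotate left by 2).
Applying both steps to "forwardb": "wrrofdba", then "rofdbawr".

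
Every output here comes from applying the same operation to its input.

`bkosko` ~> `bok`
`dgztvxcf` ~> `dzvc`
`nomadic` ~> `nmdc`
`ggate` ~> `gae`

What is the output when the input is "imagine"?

In each case the input is transformed by: keep every other character starting from the first (positions 1st, 3rd, 5th, ...).
For "imagine" the result is "iaie".

iaie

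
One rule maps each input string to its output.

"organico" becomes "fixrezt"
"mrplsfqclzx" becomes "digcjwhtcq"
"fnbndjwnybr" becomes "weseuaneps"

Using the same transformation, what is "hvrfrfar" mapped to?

Rule — delete the last character, then shift every letter 9 places backward in the alphabet (wrapping around).
Working it through for "hvrfrfar": intermediate "hvrfrfa", final "ymiwiwr".
(Check on "organico": → "organic" → "fixrezt" ✓)

ymiwiwr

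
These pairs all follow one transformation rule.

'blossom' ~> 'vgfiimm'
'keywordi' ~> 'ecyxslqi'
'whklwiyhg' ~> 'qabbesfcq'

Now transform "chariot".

wnbiucl

Rule — shift every letter 6 places backward in the alphabet (wrapping around), then take characters alternately from the front and the back (1st, last, 2nd, 2nd-last, ...).
Applying that to "chariot" gives "wnbiucl".
(Check on "blossom": → "vfimmig" → "vgfiimm" ✓)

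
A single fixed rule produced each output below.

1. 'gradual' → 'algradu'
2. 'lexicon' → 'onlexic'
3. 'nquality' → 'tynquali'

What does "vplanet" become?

What's happening: move the last 2 characters to the front (rotate right by 2).
For "vplanet" the result is "etvplan".

etvplan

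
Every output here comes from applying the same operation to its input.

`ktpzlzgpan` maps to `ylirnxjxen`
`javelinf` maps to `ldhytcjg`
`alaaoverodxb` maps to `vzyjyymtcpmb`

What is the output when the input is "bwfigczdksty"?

rwzudgeaxbiq

The pattern: shift every letter 2 places backward in the alphabet (wrapping around), then move the last 2 characters to the front (rotate right by 2).
"bwfigczdksty" → "zudgeaxbiqrw" → "rwzudgeaxbiq".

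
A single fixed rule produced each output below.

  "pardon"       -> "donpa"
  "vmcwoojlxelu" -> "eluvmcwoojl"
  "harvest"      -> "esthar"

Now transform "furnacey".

ceyfurn

In each case the input is transformed by: move the last 3 characters to the front (rotate right by 3), then delete the last character.
For "furnacey", step one produces "ceyfurna"; step two turns that into "ceyfurn".
(Check on "vmcwoojlxelu": → "eluvmcwoojlx" → "eluvmcwoojl" ✓)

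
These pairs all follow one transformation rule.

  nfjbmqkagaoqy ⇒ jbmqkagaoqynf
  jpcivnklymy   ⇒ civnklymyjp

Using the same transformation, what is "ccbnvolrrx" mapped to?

Rule — move the first 2 characters to the end (rotate left by 2).
Doing the same to "ccbnvolrrx": "bnvolrrxcc".

bnvolrrxcc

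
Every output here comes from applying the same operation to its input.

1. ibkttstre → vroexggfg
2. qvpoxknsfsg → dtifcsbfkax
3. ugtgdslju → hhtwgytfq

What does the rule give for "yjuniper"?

Each output is the input with this applied: take characters alternately from the front and the back (1st, last, 2nd, 2nd-last, ...), then shift every letter 13 places forward in the alphabet (wrapping around) — i.e. ROT13.
For "yjuniper" the result is "lewrhcav".

lewrhcav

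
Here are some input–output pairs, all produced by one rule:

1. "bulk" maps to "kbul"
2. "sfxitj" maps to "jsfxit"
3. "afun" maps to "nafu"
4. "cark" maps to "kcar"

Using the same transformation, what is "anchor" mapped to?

What's happening: move the last character to the front.
On "anchor" that produces "rancho".

rancho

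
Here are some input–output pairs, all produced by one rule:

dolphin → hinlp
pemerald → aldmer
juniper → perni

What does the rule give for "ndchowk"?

owkch

In each case the input is transformed by: delete the first 2 characters, then move the last 3 characters to the front (rotate right by 3).
Starting from "ndchowk": after the first operation, "chowk"; after the second, "owkch".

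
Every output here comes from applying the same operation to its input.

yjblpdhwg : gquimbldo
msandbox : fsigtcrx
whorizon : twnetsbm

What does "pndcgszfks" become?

The pattern: shift every letter 5 places forward in the alphabet (wrapping around), then move the first 2 characters to the end (rotate left by 2).
Applying both steps to "pndcgszfks": "usihlxekpx", then "ihlxekpxus".

ihlxekpxus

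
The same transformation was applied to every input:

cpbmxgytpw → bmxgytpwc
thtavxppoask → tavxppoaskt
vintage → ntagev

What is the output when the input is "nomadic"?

madicn

The pattern: move the first 2 characters to the end (rotate left by 2), then delete the last character.
For "nomadic", step one produces "madicno"; step two turns that into "madicn".
(Check on "thtavxppoask": → "tavxppoaskth" → "tavxppoaskt" ✓)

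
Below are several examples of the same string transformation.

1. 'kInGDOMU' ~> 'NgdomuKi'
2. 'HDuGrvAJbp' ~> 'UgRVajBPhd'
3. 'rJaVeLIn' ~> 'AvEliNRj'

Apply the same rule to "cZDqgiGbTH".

dQGIgBthCz

In each case the input is transformed by: flip the case of every letter, then move the first 2 characters to the end (rotate left by 2).
Working it through for "cZDqgiGbTH": intermediate "CzdQGIgBth", final "dQGIgBthCz".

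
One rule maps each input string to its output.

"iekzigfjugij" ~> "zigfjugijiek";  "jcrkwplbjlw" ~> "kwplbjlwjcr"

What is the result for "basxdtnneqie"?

xdtnneqiebas

In each case the input is transformed by: move the first 3 characters to the end (rotate left by 3).
So "basxdtnneqie" becomes "xdtnneqiebas".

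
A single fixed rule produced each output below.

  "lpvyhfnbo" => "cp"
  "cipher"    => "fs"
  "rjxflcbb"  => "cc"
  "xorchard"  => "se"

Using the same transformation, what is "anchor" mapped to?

ps

Rule — shift every letter 1 place forward in the alphabet (wrapping around), then keep only the last 2 characters.
For "anchor", step one produces "bodips"; step two turns that into "ps".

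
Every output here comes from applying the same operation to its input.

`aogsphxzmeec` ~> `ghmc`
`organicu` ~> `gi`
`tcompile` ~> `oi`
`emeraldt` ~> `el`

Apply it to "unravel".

The transformation: keep one character in every 3, starting at position 3 (positions 3rd, 6th, 9th, ...).
On "unravel" that produces "re".

re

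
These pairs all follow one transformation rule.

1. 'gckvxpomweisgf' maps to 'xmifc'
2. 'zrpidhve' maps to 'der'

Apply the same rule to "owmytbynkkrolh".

In each case the input is transformed by: keep one character in every 3, starting at position 2 (positions 2nd, 5th, 8th, ...), then move the first character to the end.
Applying both steps to "owmytbynkkrolh": "wtnrh", then "tnrhw".
(Check on "zrpidhve": → "rde" → "der" ✓)

tnrhw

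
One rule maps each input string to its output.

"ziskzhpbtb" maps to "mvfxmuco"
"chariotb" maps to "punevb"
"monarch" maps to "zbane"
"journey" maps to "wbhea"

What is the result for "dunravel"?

qhaeni

The transformation: delete the last 2 characters, then shift every letter 13 places forward in the alphabet (wrapping around) — i.e. ROT13.
"dunravel" → "dunrav" → "qhaeni".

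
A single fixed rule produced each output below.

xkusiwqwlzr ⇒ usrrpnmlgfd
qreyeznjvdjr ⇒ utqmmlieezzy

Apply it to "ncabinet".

oiidzxwv

The rule is to sort the characters into reverse alphabetical order, then shift every letter 5 places backward in the alphabet (wrapping around).
Starting from "ncabinet": after the first operation, "tnniecba"; after the second, "oiidzxwv".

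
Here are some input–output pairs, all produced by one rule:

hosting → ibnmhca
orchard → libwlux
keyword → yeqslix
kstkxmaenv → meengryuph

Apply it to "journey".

In each case the input is transformed by: swap each adjacent pair of characters (1↔2, 3↔4, ...), then shift every letter 6 places backward in the alphabet (wrapping around).
For "journey", step one produces "ojrueny"; step two turns that into "idloyhs".

idloyhs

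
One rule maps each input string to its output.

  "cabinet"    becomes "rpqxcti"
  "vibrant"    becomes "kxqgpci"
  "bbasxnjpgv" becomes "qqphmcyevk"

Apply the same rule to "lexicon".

Rule — shift every letter 11 places backward in the alphabet (wrapping around).
For "lexicon" the result is "atmxrdc".

atmxrdc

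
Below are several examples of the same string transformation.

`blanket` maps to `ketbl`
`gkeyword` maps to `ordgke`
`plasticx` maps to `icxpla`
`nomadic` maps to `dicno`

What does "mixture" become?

uremi

Each output is the input with this applied: move the last 3 characters to the front (rotate right by 3), then delete the last 2 characters.
For "mixture" the result is "uremi".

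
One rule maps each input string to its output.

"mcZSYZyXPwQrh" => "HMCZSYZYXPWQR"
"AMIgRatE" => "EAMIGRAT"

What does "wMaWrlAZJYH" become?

HWMAWRLAZJY

The pattern: move the last character to the front, then convert every letter to uppercase.
On "wMaWrlAZJYH": the first step gives "HwMaWrlAZJY", and the second then gives "HWMAWRLAZJY".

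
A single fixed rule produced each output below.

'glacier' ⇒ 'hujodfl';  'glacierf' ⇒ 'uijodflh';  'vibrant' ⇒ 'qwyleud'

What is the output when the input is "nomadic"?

Rule — move the last 2 characters to the front (rotate right by 2), then shift every letter 3 places forward in the alphabet (wrapping around).
"nomadic" → "icnomad" → "lfqrpdg".

lfqrpdg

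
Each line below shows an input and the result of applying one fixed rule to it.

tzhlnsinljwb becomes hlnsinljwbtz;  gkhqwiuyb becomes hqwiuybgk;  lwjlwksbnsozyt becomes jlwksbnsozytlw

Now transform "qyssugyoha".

ssugyohaqy

In each case the input is transformed by: move the first 2 characters to the end (rotate left by 2).
Applying that to "qyssugyoha" gives "ssugyohaqy".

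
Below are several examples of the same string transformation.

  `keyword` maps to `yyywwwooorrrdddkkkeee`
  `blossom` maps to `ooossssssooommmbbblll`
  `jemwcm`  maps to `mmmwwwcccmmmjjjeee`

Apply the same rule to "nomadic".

mmmaaadddiiicccnnnooo

The rule is to move the first 2 characters to the end (rotate left by 2), then repeat every character 3 times.
"nomadic" → "madicno" → "mmmaaadddiiicccnnnooo".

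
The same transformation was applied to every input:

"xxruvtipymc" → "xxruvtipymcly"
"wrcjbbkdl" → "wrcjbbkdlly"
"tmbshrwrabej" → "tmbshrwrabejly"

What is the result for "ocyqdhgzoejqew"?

The rule is to append "ly".
So "ocyqdhgzoejqew" becomes "ocyqdhgzoejqewly".

ocyqdhgzoejqewly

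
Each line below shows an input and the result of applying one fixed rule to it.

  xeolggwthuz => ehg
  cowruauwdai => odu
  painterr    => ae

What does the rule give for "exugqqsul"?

The rule is to take characters alternately from the front and the back (1st, last, 2nd, 2nd-last, ...), then keep one character in every 3, starting at position 3 (positions 3rd, 6th, 9th, ...).
Working it through for "exugqqsul": intermediate "elxuusgqq", final "xsq".
(Check on "cowruauwdai": → "cioawdrwuua" → "odu" ✓)

xsq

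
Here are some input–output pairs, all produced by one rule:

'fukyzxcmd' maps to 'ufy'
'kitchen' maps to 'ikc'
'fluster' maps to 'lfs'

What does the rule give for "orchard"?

The transformation: swap each adjacent pair of characters (1↔2, 3↔4, ...), then keep only the first 3 characters.
"orchard" → "roh".
(Check on "fukyzxcmd": → "ufykxzmcd" → "ufy" ✓)

roh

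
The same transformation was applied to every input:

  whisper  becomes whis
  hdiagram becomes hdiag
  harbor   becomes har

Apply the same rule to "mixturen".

In each case the input is transformed by: delete the last 3 characters.
Applying that to "mixturen" gives "mixtu".

mixtu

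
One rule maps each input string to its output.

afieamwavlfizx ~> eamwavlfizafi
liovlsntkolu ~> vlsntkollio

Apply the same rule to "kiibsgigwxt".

Looking at the pairs, the operation is to delete the last character, then move the first 3 characters to the end (rotate left by 3).
Starting from "kiibsgigwxt": after the first operation, "kiibsgigwx"; after the second, "bsgigwxkii".

bsgigwxkii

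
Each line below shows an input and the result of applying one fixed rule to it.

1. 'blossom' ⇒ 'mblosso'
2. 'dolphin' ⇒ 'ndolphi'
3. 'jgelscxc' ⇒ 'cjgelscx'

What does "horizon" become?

nhorizo

Each output is the input with this applied: move the last character to the front.
"horizon" → "nhorizo".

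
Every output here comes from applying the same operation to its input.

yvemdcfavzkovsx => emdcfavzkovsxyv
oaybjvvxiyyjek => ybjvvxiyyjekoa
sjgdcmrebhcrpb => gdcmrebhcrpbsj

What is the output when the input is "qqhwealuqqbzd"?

hwealuqqbzdqq

Rule — move the first 2 characters to the end (rotate left by 2).
For "qqhwealuqqbzd" the result is "hwealuqqbzdqq".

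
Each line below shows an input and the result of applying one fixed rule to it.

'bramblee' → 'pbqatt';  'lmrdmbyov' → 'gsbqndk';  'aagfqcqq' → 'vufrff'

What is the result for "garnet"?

In each case the input is transformed by: delete the first 2 characters, then shift every letter 11 places backward in the alphabet (wrapping around).
Applying both steps to "garnet": "rnet", then "gcti".

gcti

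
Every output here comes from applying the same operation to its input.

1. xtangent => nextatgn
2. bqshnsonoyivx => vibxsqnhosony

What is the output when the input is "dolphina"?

The rule is to move the last 3 characters to the front (rotate right by 3), then swap each adjacent pair of characters (1↔2, 3↔4, ...).
"dolphina" → "inadolph" → "nidalohp".

nidalohp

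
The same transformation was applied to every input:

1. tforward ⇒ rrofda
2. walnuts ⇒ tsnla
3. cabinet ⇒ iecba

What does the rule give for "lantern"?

nnlea

The transformation: sort the characters into reverse alphabetical order, then delete the first 2 characters.
For "lantern" the result is "nnlea".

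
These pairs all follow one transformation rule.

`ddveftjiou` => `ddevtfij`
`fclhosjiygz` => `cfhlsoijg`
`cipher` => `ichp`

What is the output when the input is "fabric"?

afrb

In each case the input is transformed by: swap each adjacent pair of characters (1↔2, 3↔4, ...), then delete the last 2 characters.
Applying both steps to "fabric": "afrbci", then "afrb".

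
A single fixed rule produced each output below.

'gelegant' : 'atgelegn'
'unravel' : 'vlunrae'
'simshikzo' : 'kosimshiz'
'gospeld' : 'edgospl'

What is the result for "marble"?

The pattern: move the last 2 characters to the front (rotate right by 2), then swap the first and last characters.
Applying both steps to "marble": "lemarb", then "bemarl".

bemarl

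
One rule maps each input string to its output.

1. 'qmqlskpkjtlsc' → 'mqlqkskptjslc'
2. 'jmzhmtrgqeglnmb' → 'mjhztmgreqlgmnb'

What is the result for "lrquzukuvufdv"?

rluquzukuvdfv

The rule is to swap each adjacent pair of characters (1↔2, 3↔4, ...).
Applying that to "lrquzukuvufdv" gives "rluquzukuvdfv".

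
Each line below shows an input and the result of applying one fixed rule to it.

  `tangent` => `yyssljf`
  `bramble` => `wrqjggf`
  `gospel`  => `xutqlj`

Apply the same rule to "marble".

Looking at the pairs, the operation is to shift every letter 5 places forward in the alphabet (wrapping around), then sort the characters into reverse alphabetical order.
Working it through for "marble": intermediate "rfwgqj", final "wrqjgf".
(Check on "tangent": → "yfsljsy" → "yyssljf" ✓)

wrqjgf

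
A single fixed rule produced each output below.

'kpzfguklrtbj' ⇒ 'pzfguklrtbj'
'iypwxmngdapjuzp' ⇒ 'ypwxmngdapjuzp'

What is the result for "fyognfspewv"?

yognfspewv

Rule — delete the first character.
Doing the same to "fyognfspewv": "yognfspewv".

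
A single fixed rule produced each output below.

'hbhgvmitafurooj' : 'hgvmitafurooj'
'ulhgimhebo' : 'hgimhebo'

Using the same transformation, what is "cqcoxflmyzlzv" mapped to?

coxflmyzlzv

Looking at the pairs, the operation is to delete the first 2 characters.
So "cqcoxflmyzlzv" becomes "coxflmyzlzv".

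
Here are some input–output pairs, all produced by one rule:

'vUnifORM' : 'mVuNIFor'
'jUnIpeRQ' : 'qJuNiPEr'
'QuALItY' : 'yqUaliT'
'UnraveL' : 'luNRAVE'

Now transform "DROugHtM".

Looking at the pairs, the operation is to move the last character to the front, then flip the case of every letter.
On "DROugHtM": the first step gives "MDROugHt", and the second then gives "mdroUGhT".

mdroUGhT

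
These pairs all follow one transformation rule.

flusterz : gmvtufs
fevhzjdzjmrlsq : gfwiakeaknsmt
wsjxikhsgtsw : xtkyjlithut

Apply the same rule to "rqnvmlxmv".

srownmyn

Looking at the pairs, the operation is to delete the last character, then shift every letter 1 place forward in the alphabet (wrapping around).
"rqnvmlxmv" → "rqnvmlxm" → "srownmyn".
(Check on "flusterz": → "fluster" → "gmvtufs" ✓)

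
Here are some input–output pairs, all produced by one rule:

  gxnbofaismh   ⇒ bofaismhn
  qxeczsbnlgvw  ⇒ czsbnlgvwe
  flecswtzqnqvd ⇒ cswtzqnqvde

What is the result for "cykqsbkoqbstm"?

In each case the input is transformed by: delete the first 2 characters, then move the first character to the end.
For "cykqsbkoqbstm", step one produces "kqsbkoqbstm"; step two turns that into "qsbkoqbstmk".

qsbkoqbstmk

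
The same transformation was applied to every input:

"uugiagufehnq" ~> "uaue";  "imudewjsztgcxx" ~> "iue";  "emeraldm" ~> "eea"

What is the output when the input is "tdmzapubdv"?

au

Rule — keep every other character starting from the first (positions 1st, 3rd, 5th, ...), then keep only the vowels.
Starting from "tdmzapubdv": after the first operation, "tmaud"; after the second, "au".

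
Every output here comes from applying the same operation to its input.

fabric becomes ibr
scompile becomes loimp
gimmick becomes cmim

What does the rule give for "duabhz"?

hab

What's happening: take characters alternately from the front and the back (1st, last, 2nd, 2nd-last, ...), then delete the first 3 characters.
"duabhz" → "dzuhab" → "hab".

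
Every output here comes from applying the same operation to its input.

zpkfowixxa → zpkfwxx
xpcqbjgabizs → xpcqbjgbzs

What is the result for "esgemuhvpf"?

The rule is to remove every vowel.
So "esgemuhvpf" becomes "sgmhvpf".

sgmhvpf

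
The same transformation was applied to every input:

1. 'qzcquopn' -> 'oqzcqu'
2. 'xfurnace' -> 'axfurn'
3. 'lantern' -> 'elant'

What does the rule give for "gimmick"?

igimm

The transformation: delete the last 2 characters, then move the last character to the front.
"gimmick" → "igimm".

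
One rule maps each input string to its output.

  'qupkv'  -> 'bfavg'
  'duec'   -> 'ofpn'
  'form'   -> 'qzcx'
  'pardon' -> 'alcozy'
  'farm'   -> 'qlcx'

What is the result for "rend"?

The pattern: shift every letter 11 places forward in the alphabet (wrapping around).
On "rend" that produces "cpyo".

cpyo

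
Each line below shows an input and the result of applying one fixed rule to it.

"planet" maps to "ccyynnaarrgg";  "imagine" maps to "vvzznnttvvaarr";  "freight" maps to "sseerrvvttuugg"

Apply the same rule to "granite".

tteennaavvggrr

The rule is to double every character, then shift every letter 13 places forward in the alphabet (wrapping around) — i.e. ROT13.
Working it through for "granite": intermediate "ggrraanniittee", final "tteennaavvggrr".
(Check on "planet": → "ppllaanneett" → "ccyynnaarrgg" ✓)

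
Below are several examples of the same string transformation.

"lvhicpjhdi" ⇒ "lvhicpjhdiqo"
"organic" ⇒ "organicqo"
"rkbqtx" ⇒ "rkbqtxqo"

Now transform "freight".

freightqo

The transformation: append "qo".
"freight" → "freightqo".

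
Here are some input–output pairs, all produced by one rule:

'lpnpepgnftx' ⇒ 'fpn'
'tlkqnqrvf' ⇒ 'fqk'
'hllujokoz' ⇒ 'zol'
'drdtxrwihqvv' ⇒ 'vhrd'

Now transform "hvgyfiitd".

Rule — keep one character in every 3, starting at position 3 (positions 3rd, 6th, 9th, ...), then reverse the string.
"hvgyfiitd" → "gid" → "dig".

dig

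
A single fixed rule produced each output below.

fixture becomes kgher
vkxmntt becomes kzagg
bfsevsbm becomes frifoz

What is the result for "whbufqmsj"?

Each output is the input with this applied: delete the first 2 characters, then shift every letter 13 places forward in the alphabet (wrapping around) — i.e. ROT13.
For "whbufqmsj", step one produces "bufqmsj"; step two turns that into "ohsdzfw".

ohsdzfw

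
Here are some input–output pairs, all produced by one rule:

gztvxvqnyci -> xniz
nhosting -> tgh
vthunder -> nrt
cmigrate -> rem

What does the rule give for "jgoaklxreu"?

What's happening: keep one character in every 3, starting at position 2 (positions 2nd, 5th, 8th, ...), then move the first character to the end.
For "jgoaklxreu", step one produces "gkr"; step two turns that into "krg".

krg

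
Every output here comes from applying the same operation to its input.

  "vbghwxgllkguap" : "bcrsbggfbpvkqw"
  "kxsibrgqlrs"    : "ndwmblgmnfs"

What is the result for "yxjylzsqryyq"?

etgunlmttlts

The rule is to move the first 2 characters to the end (rotate left by 2), then shift every letter 5 places backward in the alphabet (wrapping around).
Working it through for "yxjylzsqryyq": intermediate "jylzsqryyqyx", final "etgunlmttlts".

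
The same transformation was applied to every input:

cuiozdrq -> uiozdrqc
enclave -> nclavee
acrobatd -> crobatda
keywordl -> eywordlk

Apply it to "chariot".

hariotc

Rule — move the first character to the end.
Doing the same to "chariot": "hariotc".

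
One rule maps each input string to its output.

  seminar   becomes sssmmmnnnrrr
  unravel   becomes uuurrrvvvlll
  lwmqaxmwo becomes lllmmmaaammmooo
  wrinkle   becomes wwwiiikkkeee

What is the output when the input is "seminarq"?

Each output is the input with this applied: keep every other character starting from the first (positions 1st, 3rd, 5th, ...), then repeat every character 3 times.
Working it through for "seminarq": intermediate "smnr", final "sssmmmnnnrrr".

sssmmmnnnrrr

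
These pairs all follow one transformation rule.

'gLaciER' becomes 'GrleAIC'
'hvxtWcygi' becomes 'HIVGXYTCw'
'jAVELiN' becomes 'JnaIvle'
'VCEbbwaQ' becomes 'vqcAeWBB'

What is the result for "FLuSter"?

Looking at the pairs, the operation is to take characters alternately from the front and the back (1st, last, 2nd, 2nd-last, ...), then flip the case of every letter.
Starting from "FLuSter": after the first operation, "FrLeutS"; after the second, "fRlEUTs".
(Check on "VCEbbwaQ": → "VQCaEwbb" → "vqcAeWBB" ✓)

fRlEUTs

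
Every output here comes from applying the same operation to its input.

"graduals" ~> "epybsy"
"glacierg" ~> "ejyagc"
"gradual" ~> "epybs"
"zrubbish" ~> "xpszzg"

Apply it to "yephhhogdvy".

Each output is the input with this applied: shift every letter 2 places backward in the alphabet (wrapping around), then delete the last 2 characters.
On "yephhhogdvy": the first step gives "wcnfffmebtw", and the second then gives "wcnfffmeb".

wcnfffmeb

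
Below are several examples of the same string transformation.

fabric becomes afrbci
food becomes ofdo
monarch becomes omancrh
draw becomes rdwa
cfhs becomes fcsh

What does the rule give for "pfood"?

fpood

What's happening: swap each adjacent pair of characters (1↔2, 3↔4, ...).
On "pfood" that produces "fpood".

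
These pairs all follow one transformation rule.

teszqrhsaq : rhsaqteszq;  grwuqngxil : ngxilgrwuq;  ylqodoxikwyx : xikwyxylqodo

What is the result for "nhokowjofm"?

The pattern: swap the front and back halves of the string.
On "nhokowjofm" that produces "wjofmnhoko".

wjofmnhoko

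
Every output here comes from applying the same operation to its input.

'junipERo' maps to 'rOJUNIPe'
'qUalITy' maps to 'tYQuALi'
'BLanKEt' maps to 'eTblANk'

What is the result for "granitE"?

TeGRANI

The pattern: flip the case of every letter, then move the last 2 characters to the front (rotate right by 2).
Applying both steps to "granitE": "GRANITe", then "TeGRANI".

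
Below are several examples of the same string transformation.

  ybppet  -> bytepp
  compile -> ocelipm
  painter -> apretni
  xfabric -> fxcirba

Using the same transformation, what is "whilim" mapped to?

hwmili

The rule is to move the first 2 characters to the end (rotate left by 2), then reverse the string.
On "whilim": the first step gives "ilimwh", and the second then gives "hwmili".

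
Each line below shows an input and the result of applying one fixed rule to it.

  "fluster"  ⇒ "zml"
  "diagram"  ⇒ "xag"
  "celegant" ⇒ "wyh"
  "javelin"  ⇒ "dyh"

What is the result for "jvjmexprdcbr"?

dgjw

What's happening: shift every letter 6 places backward in the alphabet (wrapping around), then keep one character in every 3, starting at position 1 (positions 1st, 4th, 7th, ...).
"jvjmexprdcbr" → "dpdgyrjlxwvl" → "dgjw".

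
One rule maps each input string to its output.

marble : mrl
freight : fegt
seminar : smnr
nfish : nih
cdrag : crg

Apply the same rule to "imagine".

Rule — keep every other character starting from the first (positions 1st, 3rd, 5th, ...).
So "imagine" becomes "iaie".

iaie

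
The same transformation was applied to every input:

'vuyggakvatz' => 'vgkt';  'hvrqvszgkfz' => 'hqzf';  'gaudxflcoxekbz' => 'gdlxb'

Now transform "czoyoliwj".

cyi

The rule is to keep one character in every 3, starting at position 1 (positions 1st, 4th, 7th, ...).
For "czoyoliwj" the result is "cyi".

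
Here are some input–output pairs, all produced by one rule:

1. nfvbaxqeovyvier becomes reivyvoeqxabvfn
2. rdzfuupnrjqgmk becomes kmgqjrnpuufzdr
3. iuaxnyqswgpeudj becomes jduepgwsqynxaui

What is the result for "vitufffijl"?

ljifffutiv

What's happening: reverse the string.
Applying that to "vitufffijl" gives "ljifffutiv".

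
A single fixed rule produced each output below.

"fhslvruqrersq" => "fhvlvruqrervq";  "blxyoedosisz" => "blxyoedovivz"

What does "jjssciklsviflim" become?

jjvvciklvviflim

Rule — replace every "s" with "v".
Doing the same to "jjssciklsviflim": "jjvvciklvviflim".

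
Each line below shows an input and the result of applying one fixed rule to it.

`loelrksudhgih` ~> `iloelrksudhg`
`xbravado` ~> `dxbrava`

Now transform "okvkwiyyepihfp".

fokvkwiyyepih

Rule — delete the last character, then move the last character to the front.
Applying both steps to "okvkwiyyepihfp": "okvkwiyyepihf", then "fokvkwiyyepih".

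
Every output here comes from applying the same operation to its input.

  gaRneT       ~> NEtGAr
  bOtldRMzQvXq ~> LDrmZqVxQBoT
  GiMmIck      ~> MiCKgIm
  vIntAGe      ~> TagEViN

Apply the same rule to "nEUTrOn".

tRoNNeu

The transformation: flip the case of every letter, then move the first 3 characters to the end (rotate left by 3).
Working it through for "nEUTrOn": intermediate "NeutRoN", final "tRoNNeu".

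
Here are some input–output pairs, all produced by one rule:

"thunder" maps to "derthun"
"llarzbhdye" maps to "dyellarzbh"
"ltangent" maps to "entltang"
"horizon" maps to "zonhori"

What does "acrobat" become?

The pattern: move the last 3 characters to the front (rotate right by 3).
"acrobat" → "batacro".

batacro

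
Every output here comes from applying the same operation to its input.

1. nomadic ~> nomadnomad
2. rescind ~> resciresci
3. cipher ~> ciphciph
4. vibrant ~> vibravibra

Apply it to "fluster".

The pattern: delete the last 2 characters, then write the whole string twice.
Starting from "fluster": after the first operation, "flust"; after the second, "flustflust".
(Check on "vibrant": → "vibra" → "vibravibra" ✓)

flustflust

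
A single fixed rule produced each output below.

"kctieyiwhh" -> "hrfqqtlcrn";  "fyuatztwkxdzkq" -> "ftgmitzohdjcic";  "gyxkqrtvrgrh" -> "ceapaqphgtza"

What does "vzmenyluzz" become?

The pattern: swap the front and back halves of the string, then shift every letter 9 places forward in the alphabet (wrapping around).
For "vzmenyluzz" the result is "hudiieivnw".

hudiieivnw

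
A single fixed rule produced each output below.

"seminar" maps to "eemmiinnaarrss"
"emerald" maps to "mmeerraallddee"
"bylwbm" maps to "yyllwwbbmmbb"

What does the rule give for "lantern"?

Rule — double every character, then move the first 2 characters to the end (rotate left by 2).
Applying both steps to "lantern": "llaanntteerrnn", then "aanntteerrnnll".

aanntteerrnnll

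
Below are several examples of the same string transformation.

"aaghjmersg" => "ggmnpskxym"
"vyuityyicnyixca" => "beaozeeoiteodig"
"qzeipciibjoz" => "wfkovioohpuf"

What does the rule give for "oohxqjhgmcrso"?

uundwpnmsixyu

Each output is the input with this applied: shift every letter 6 places forward in the alphabet (wrapping around).
"oohxqjhgmcrso" → "uundwpnmsixyu".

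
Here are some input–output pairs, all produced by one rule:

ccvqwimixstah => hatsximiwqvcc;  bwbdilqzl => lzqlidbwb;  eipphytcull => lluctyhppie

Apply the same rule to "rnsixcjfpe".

The pattern: reverse the string.
On "rnsixcjfpe" that produces "epfjcxisnr".

epfjcxisnr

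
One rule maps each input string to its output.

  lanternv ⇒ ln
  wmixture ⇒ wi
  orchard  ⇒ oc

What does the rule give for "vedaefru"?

The pattern: keep every other character starting from the first (positions 1st, 3rd, 5th, ...), then delete the last 2 characters.
Starting from "vedaefru": after the first operation, "vder"; after the second, "vd".

vd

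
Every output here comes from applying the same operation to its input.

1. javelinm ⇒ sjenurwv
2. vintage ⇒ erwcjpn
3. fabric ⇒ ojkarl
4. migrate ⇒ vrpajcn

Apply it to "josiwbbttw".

sxbrfkkccf

What's happening: shift every letter 9 places forward in the alphabet (wrapping around).
So "josiwbbttw" becomes "sxbrfkkccf".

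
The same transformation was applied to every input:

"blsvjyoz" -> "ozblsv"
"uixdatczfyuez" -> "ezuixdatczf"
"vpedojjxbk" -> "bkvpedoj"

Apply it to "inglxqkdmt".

The rule is to move the last 2 characters to the front (rotate right by 2), then delete the last 2 characters.
"inglxqkdmt" → "mtinglxqkd" → "mtinglxq".

mtinglxq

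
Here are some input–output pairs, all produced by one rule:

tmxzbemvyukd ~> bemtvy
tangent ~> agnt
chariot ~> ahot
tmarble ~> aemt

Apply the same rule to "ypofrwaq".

aoqw

Looking at the pairs, the operation is to sort the characters into alphabetical order, then keep every other character starting from the first (positions 1st, 3rd, 5th, ...).
For "ypofrwaq" the result is "aoqw".
(Check on "tangent": → "aegnntt" → "agnt" ✓)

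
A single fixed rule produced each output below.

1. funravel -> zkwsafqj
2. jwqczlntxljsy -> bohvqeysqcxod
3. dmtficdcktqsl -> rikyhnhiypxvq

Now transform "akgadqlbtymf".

pfflvigqdykr

The pattern: shift every letter 5 places forward in the alphabet (wrapping around), then swap each adjacent pair of characters (1↔2, 3↔4, ...).
On "akgadqlbtymf": the first step gives "fplfivqgydrk", and the second then gives "pfflvigqdykr".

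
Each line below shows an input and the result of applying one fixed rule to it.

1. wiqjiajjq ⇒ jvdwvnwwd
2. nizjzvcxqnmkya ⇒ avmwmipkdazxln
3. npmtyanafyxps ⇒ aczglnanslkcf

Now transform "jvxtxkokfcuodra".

Each output is the input with this applied: shift every letter 13 places forward in the alphabet (wrapping around) — i.e. ROT13.
Applying that to "jvxtxkokfcuodra" gives "wikgkxbxsphbqen".

wikgkxbxsphbqen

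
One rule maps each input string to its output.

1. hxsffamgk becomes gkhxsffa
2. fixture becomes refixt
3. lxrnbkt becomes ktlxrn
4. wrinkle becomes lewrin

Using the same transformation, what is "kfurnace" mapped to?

What's happening: move the last 3 characters to the front (rotate right by 3), then delete the first character.
Applying that to "kfurnace" gives "cekfurn".

cekfurn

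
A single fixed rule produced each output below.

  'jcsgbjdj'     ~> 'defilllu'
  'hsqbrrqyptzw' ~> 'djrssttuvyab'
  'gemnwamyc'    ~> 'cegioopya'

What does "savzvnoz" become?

The transformation: sort the characters into alphabetical order, then shift every letter 2 places forward in the alphabet (wrapping around).
Doing the same to "savzvnoz": "cpquxxbb".

cpquxxbb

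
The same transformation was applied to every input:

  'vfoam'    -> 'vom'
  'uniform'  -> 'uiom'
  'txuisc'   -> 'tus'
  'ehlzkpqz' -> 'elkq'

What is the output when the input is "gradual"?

In each case the input is transformed by: keep every other character starting from the first (positions 1st, 3rd, 5th, ...).
So "gradual" becomes "gaul".

gaul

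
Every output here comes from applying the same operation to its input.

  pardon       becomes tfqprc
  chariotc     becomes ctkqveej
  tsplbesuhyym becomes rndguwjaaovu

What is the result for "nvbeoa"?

In each case the input is transformed by: move the first 2 characters to the end (rotate left by 2), then shift every letter 2 places forward in the alphabet (wrapping around).
So "nvbeoa" becomes "dgqcpx".

dgqcpx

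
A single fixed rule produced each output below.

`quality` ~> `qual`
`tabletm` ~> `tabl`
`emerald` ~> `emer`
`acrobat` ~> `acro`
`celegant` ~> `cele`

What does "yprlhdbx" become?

Each output is the input with this applied: keep only the first 4 characters.
Applying that to "yprlhdbx" gives "yprl".

yprl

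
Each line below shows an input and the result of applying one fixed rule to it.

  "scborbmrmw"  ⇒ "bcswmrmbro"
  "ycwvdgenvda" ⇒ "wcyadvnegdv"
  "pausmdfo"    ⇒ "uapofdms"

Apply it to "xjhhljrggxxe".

hjxexxggrjlh

The pattern: reverse the string, then move the last 3 characters to the front (rotate right by 3).
On "xjhhljrggxxe" that produces "hjxexxggrjlh".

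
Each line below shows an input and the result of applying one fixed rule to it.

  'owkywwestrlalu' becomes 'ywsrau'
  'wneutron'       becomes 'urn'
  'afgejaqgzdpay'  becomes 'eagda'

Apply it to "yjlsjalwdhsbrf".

sawhbf

The pattern: keep every other character starting from the second (positions 2nd, 4th, 6th, ...), then delete the first character.
On "yjlsjalwdhsbrf" that produces "sawhbf".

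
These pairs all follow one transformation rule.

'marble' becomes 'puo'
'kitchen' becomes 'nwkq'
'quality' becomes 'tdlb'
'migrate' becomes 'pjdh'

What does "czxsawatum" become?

The pattern: keep every other character starting from the first (positions 1st, 3rd, 5th, ...), then shift every letter 3 places forward in the alphabet (wrapping around).
Starting from "czxsawatum": after the first operation, "cxaau"; after the second, "faddx".

faddx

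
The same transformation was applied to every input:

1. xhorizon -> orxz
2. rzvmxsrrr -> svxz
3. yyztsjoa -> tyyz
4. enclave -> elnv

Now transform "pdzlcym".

mpyz

The transformation: sort the characters into alphabetical order, then keep only the last 4 characters.
"pdzlcym" → "cdlmpyz" → "mpyz".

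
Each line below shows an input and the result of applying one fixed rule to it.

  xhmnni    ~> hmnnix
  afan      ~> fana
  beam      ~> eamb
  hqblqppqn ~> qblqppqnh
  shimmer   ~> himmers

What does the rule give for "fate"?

atef

What's happening: move the first character to the end.
Doing the same to "fate": "atef".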